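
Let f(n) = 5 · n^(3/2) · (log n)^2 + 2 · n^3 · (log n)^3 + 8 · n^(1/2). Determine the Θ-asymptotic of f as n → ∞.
f(n) ∈ Θ(n^3 · (log n)^3)

Compare the terms by growth order. For large n, n^a · (log n)^b dominates n^a' · (log n)^b' iff a > a', or (a = a' and b > b'). Ranking the 3 terms shows the dominant one is 2 · n^3 · (log n)^3. Hence f(n) ∈ Θ(n^3 · (log n)^3).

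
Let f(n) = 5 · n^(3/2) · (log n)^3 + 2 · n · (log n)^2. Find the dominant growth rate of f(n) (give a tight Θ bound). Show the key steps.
f(n) ∈ Θ(n^(3/2) · (log n)^3)

Compare the terms by growth order. For large n, n^a · (log n)^b dominates n^a' · (log n)^b' iff a > a', or (a = a' and b > b'). Ranking the 2 terms shows the dominant one is 5 · n^(3/2) · (log n)^3. Hence f(n) ∈ Θ(n^(3/2) · (log n)^3).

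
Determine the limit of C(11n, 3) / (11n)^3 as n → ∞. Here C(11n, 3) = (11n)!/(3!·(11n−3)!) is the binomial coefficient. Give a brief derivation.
lim = 1/3! = 1/6

With N = 11n → ∞: C(N, 3) / N^3 = [N(N−1)…(N−2)] / (3! · N^3) = (1/3!) · 1 · (1 − 1/(11n)) · (1 − 2/(11n)). Each factor → 1 as N → ∞, so the limit is 1/3! = 1/6.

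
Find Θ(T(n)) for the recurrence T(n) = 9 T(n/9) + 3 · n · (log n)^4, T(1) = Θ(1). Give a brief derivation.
T(n) = Θ(n · (log n)^5)

Here log_9 9 = 1 and f(n) = 3 · n · (log n)^4 = Θ(n^(log_9 9) · (log n)^4). This is the extended Case 2 of the master theorem (f matches the critical exponent up to log factors), giving T(n) = Θ(n^(log_9 9) · (log n)^(4+1)) = Θ(n · (log n)^5).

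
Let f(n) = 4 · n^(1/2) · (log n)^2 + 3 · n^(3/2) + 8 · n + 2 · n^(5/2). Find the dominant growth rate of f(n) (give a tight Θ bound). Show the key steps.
f(n) ∈ Θ(n^(5/2))

Compare the terms by growth order. For large n, n^a · (log n)^b dominates n^a' · (log n)^b' iff a > a', or (a = a' and b > b'). Ranking the 4 terms shows the dominant one is 2 · n^(5/2). Hence f(n) ∈ Θ(n^(5/2)).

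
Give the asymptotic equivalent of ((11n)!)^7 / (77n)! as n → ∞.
((11n)!)^7/(77n)! ~ ((2π·11n)^(6/2) / sqrt(7)) · 7^(−7·11n)  →  0

Write N = 11n. Stirling: N! ~ sqrt(2π N)(N/e)^N and (7N)! ~ sqrt(2π·7N)·(7N/e)^(7N).
  (N!)^7/(7N)! ~ (2π N)^(7/2) (N/e)^(7N) / [sqrt(2π·7N) (7N/e)^(7N)]
     = (2π N)^(7/2) / sqrt(2π·7N) · (N/(7N))^(7N)
     = (2π N)^((7−1)/2) / sqrt(7) · 7^(−7N).
Since 7^7 > 1, the factor 7^(−7N) decays exponentially, so the ratio → 0. Substituting N = 11n gives the stated form.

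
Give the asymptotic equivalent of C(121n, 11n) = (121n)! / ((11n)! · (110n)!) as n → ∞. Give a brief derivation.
C(121n, 11n) ~ (285311670611/10000000000)^(11n) · sqrt(11/(20π·11n))

Write N = 11n. Apply Stirling to each factorial:
  (11N)! ~ sqrt(2π·11N) · (11N/e)^(11N),
  N! ~ sqrt(2π N) · (N/e)^N,
  (10N)! ~ sqrt(2π·10N) · (10N/e)^(10N).
The exponential factors combine to (11N)^(11N) / (N^N · (10N)^(10N)) = 11^(11N)/10^(10N) = (11^11/10^10)^N = (285311670611/10000000000)^N.
The square-root prefactors combine to sqrt(2π·11N) / (sqrt(2π N)·sqrt(2π·10N)) = sqrt(11 / (2π·10·N)) = sqrt(11/(20π·11n)).
Substituting N = 11n: C(121n, 11n) ~ (285311670611/10000000000)^(11n) · sqrt(11/(20π·11n)).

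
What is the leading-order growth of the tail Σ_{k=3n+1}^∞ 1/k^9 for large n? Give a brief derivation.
Σ_{k>3n} 1/k^9 ~ 1/(8 · (3n)^8)

Compare to the integral: ∫_{3n}^∞ x^(−9) dx = [−x^(−8)/8]_{3n}^∞ = 1/((9−1)·(3n)^8). Euler-Maclaurin then gives
  Σ_{k>3n} 1/k^9 = ∫_{3n}^∞ dx/x^9 − 1/(2·(3n)^9) + O(1/(3n)^10).
(Equivalently this is ζ(9) − Σ_{k≤3n} 1/k^9.)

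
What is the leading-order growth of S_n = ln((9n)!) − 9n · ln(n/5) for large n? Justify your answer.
S_n ~ 9n · (ln 45 − 1) + O(ln n)

Stirling: ln((9n)!) = 9n ln(9n) − 9n + O(ln n).
  S_n = 9n ln(9n) − 9n − 9n ln(n/5) + O(ln n)
      = 9n ln(9n) − 9n ln n + 9n ln 5 − 9n + O(ln n)
      = 9n ln 9 + 9n ln 5 − 9n + O(ln n)
      = 9n (ln 45 − 1) + O(ln n).
Numerically ln(45) − 1 ≈ 2.8067.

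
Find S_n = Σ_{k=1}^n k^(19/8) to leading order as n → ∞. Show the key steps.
S_n ~ (8/27) · n^(27/8)

Integral comparison: Σ_{k=1}^n k^(19/8) = ∫_0^n x^(19/8) dx + O(n^(19/8)). The integral is n^(1 + 19/8) / (1 + 19/8) = n^((19+8)/8) / ((19+8)/8) = (8/27) · n^(27/8).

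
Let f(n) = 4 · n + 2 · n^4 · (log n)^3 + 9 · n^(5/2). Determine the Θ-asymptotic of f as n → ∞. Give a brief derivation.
f(n) ∈ Θ(n^4 · (log n)^3)

Compare the terms by growth order. For large n, n^a · (log n)^b dominates n^a' · (log n)^b' iff a > a', or (a = a' and b > b'). Ranking the 3 terms shows the dominant one is 2 · n^4 · (log n)^3. Hence f(n) ∈ Θ(n^4 · (log n)^3).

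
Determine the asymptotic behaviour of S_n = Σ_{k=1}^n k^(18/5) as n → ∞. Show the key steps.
S_n ~ (5/23) · n^(23/5)

Integral comparison: Σ_{k=1}^n k^(18/5) = ∫_0^n x^(18/5) dx + O(n^(18/5)). The integral is n^(1 + 18/5) / (1 + 18/5) = n^((18+5)/5) / ((18+5)/5) = (5/23) · n^(23/5).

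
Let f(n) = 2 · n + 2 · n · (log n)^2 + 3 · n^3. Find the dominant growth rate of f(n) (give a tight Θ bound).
f(n) ∈ Θ(n^3)

Compare the terms by growth order. For large n, n^a · (log n)^b dominates n^a' · (log n)^b' iff a > a', or (a = a' and b > b'). Ranking the 3 terms shows the dominant one is 3 · n^3. Hence f(n) ∈ Θ(n^3).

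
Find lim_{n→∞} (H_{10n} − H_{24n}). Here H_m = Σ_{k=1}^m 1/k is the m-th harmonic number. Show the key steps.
lim = ln(10/24) = ln(5/12)

Euler-Maclaurin gives H_m = ln m + γ + 1/(2m) + O(1/m^2). The γ and O(1/m) terms cancel in the difference:
  H_{10n} − H_{24n} = ln(10n) − ln(24n) + O(1/n) = ln(10/24) + O(1/n).
Hence the limit is ln(10/24) = ln(5/12).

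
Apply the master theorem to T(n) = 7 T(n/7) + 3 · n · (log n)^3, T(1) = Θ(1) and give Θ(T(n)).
T(n) = Θ(n · (log n)^4)

Here log_7 7 = 1 and f(n) = 3 · n · (log n)^3 = Θ(n^(log_7 7) · (log n)^3). This is the extended Case 2 of the master theorem (f matches the critical exponent up to log factors), giving T(n) = Θ(n^(log_7 7) · (log n)^(3+1)) = Θ(n · (log n)^4).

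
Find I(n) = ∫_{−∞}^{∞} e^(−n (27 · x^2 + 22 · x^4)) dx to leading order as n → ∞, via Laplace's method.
I(n) ~ sqrt(π/(27n))

φ(x) = 27 · x^2 + 22 · x^4 has its unique global minimum at x* = 0 (since φ'(x) = 54x + 88x^3 = 0 only at x = 0 for real x with both coefficients positive, and φ → ∞ as |x| → ∞). At x* = 0, φ(0) = 0 and φ''(0) = 54. Laplace's method then gives
  I(n) ~ sqrt(2π / (n · φ''(0))) · e^(−n φ(0)) = sqrt(2π / (54n)) = sqrt(π/(27n)).
The 22 · x^4 term contributes only at subleading order (an O(1/n) relative correction).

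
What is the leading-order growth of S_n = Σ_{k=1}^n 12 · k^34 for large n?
S_n ~ 12 · n^35 / 35

By integral comparison (Euler-Maclaurin), Σ_{k=1}^n 12 · k^34 = 12 · ∫_0^n x^34 dx + O(n^34) = 12 · n^35/35 + O(n^34). (Equivalently, Faulhaber's formula gives the same leading term.)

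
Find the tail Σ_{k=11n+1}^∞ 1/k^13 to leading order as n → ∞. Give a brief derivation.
Σ_{k>11n} 1/k^13 ~ 1/(12 · (11n)^12)

Compare to the integral: ∫_{11n}^∞ x^(−13) dx = [−x^(−12)/12]_{11n}^∞ = 1/((13−1)·(11n)^12). Euler-Maclaurin then gives
  Σ_{k>11n} 1/k^13 = ∫_{11n}^∞ dx/x^13 − 1/(2·(11n)^13) + O(1/(11n)^14).
(Equivalently this is ζ(13) − Σ_{k≤11n} 1/k^13.)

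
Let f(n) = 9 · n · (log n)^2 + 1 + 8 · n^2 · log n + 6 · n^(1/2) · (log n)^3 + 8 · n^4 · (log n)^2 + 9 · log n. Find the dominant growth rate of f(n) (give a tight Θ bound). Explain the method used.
f(n) ∈ Θ(n^4 · (log n)^2)

Compare the terms by growth order. For large n, n^a · (log n)^b dominates n^a' · (log n)^b' iff a > a', or (a = a' and b > b'). Ranking the 6 terms shows the dominant one is 8 · n^4 · (log n)^2. Hence f(n) ∈ Θ(n^4 · (log n)^2).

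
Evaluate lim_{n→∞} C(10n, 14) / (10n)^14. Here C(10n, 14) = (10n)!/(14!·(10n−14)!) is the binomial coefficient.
lim = 1/14! = 1/87178291200

With N = 10n → ∞: C(N, 14) / N^14 = [N(N−1)…(N−13)] / (14! · N^14) = (1/14!) · 1 · (1 − 1/(10n)) · … · (1 − 13/(10n)). Each factor → 1 as N → ∞, so the limit is 1/14! = 1/87178291200.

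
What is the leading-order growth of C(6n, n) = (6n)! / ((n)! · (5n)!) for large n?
C(6n, n) ~ (46656/3125)^(n) · sqrt(3/(5π·n))

Write N = n. Apply Stirling to each factorial:
  (6N)! ~ sqrt(2π·6N) · (6N/e)^(6N),
  N! ~ sqrt(2π N) · (N/e)^N,
  (5N)! ~ sqrt(2π·5N) · (5N/e)^(5N).
The exponential factors combine to (6N)^(6N) / (N^N · (5N)^(5N)) = 6^(6N)/5^(5N) = (6^6/5^5)^N = (46656/3125)^N.
The square-root prefactors combine to sqrt(2π·6N) / (sqrt(2π N)·sqrt(2π·5N)) = sqrt(6 / (2π·5·N)) = sqrt(3/(5π·n)).
Substituting N = n: C(6n, n) ~ (46656/3125)^(n) · sqrt(3/(5π·n)).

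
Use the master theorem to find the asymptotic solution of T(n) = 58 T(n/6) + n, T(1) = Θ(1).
T(n) = Θ(n^(log_6 58))

Master theorem: compare f(n) = n to n^(log_6 58) where log_6 58 ≈ 2.266. Since 1 < log_6 58, we have f(n) = O(n^(log_6 58 − ε)) for some ε > 0 — Case 1. Hence T(n) = Θ(n^(log_6 58)).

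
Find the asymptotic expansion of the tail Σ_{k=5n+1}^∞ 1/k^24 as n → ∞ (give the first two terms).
Σ_{k>5n} 1/k^24 = 1/(23 · (5n)^23) − 1/(2 · (5n)^24) + O(1/(5n)^25)

Compare to the integral: ∫_{5n}^∞ x^(−24) dx = [−x^(−23)/23]_{5n}^∞ = 1/((24−1)·(5n)^23). The Euler-Maclaurin correction adds −f(5n)/2 = −1/(2·(5n)^24). Euler-Maclaurin then gives
  Σ_{k>5n} 1/k^24 = ∫_{5n}^∞ dx/x^24 − 1/(2·(5n)^24) + O(1/(5n)^25).
(Equivalently this is ζ(24) − Σ_{k≤5n} 1/k^24.)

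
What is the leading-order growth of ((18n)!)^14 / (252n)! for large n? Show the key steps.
((18n)!)^14/(252n)! ~ ((2π·18n)^(13/2) / sqrt(14)) · 14^(−14·18n)  →  0

Write N = 18n. Stirling: N! ~ sqrt(2π N)(N/e)^N and (14N)! ~ sqrt(2π·14N)·(14N/e)^(14N).
  (N!)^14/(14N)! ~ (2π N)^(14/2) (N/e)^(14N) / [sqrt(2π·14N) (14N/e)^(14N)]
     = (2π N)^(14/2) / sqrt(2π·14N) · (N/(14N))^(14N)
     = (2π N)^((14−1)/2) / sqrt(14) · 14^(−14N).
Since 14^14 > 1, the factor 14^(−14N) decays exponentially, so the ratio → 0. Substituting N = 18n gives the stated form.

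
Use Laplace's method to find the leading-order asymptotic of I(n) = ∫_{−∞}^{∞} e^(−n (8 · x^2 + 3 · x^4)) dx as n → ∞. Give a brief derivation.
I(n) ~ sqrt(π/(8n))

φ(x) = 8 · x^2 + 3 · x^4 has its unique global minimum at x* = 0 (since φ'(x) = 16x + 12x^3 = 0 only at x = 0 for real x with both coefficients positive, and φ → ∞ as |x| → ∞). At x* = 0, φ(0) = 0 and φ''(0) = 16. Laplace's method then gives
  I(n) ~ sqrt(2π / (n · φ''(0))) · e^(−n φ(0)) = sqrt(2π / (16n)) = sqrt(π/(8n)).
The 3 · x^4 term contributes only at subleading order (an O(1/n) relative correction).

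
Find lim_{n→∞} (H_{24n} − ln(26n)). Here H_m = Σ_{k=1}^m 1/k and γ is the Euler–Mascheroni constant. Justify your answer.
lim = ln(12/13) + γ

By Euler-Maclaurin, H_m = ln m + γ + O(1/m). So
  H_{24n} − ln(26n) = ln(24n) + γ − ln(26n) + O(1/n)
                       = ln(24/26) + γ + O(1/n).
Hence the limit is ln(24/26) + γ (= ln(12/13)).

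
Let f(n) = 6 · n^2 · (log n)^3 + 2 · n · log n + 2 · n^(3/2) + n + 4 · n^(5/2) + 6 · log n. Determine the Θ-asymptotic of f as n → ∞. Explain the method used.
f(n) ∈ Θ(n^(5/2))

Compare the terms by growth order. For large n, n^a · (log n)^b dominates n^a' · (log n)^b' iff a > a', or (a = a' and b > b'). Ranking the 6 terms shows the dominant one is 4 · n^(5/2). Hence f(n) ∈ Θ(n^(5/2)).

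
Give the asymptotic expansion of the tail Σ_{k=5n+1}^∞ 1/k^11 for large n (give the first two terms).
Σ_{k>5n} 1/k^11 = 1/(10 · (5n)^10) − 1/(2 · (5n)^11) + O(1/(5n)^12)

Compare to the integral: ∫_{5n}^∞ x^(−11) dx = [−x^(−10)/10]_{5n}^∞ = 1/((11−1)·(5n)^10). The Euler-Maclaurin correction adds −f(5n)/2 = −1/(2·(5n)^11). Euler-Maclaurin then gives
  Σ_{k>5n} 1/k^11 = ∫_{5n}^∞ dx/x^11 − 1/(2·(5n)^11) + O(1/(5n)^12).
(Equivalently this is ζ(11) − Σ_{k≤5n} 1/k^11.)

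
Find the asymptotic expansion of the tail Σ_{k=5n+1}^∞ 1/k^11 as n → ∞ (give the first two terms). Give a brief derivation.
Σ_{k>5n} 1/k^11 = 1/(10 · (5n)^10) − 1/(2 · (5n)^11) + O(1/(5n)^12)

Compare to the integral: ∫_{5n}^∞ x^(−11) dx = [−x^(−10)/10]_{5n}^∞ = 1/((11−1)·(5n)^10). The Euler-Maclaurin correction adds −f(5n)/2 = −1/(2·(5n)^11). Euler-Maclaurin then gives
  Σ_{k>5n} 1/k^11 = ∫_{5n}^∞ dx/x^11 − 1/(2·(5n)^11) + O(1/(5n)^12).
(Equivalently this is ζ(11) − Σ_{k≤5n} 1/k^11.)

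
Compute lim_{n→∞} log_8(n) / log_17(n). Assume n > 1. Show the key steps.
lim = ln(17) / ln(8) = log_8(17)

Change of base: log_8(n) = ln n / ln 8 and log_17(n) = ln n / ln 17. The ratio is (ln n / ln 8) · (ln 17 / ln n) = ln 17 / ln 8, a constant independent of n. So the limit is ln 17 / ln 8 = log_8(17).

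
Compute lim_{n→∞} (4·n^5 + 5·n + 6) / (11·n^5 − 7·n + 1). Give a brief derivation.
lim = 4/11

For large n the leading n^5 terms dominate both numerator and denominator. Dividing top and bottom by n^5, every other term tends to 0, leaving 4/11.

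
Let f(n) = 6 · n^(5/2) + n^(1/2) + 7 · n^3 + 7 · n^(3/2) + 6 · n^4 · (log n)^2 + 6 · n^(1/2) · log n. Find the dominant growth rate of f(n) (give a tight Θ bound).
f(n) ∈ Θ(n^4 · (log n)^2)

Compare the terms by growth order. For large n, n^a · (log n)^b dominates n^a' · (log n)^b' iff a > a', or (a = a' and b > b'). Ranking the 6 terms shows the dominant one is 6 · n^4 · (log n)^2. Hence f(n) ∈ Θ(n^4 · (log n)^2).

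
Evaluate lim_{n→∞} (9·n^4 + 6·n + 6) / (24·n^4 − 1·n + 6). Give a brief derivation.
lim = 9/24 = 3/8

For large n the leading n^4 terms dominate both numerator and denominator. Dividing top and bottom by n^4, every other term tends to 0, leaving 9/24 = 3/8.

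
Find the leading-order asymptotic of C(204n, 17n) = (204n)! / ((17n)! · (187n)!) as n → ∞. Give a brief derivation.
C(204n, 17n) ~ (8916100448256/285311670611)^(17n) · sqrt(6/(11π·17n))

Write N = 17n. Apply Stirling to each factorial:
  (12N)! ~ sqrt(2π·12N) · (12N/e)^(12N),
  N! ~ sqrt(2π N) · (N/e)^N,
  (11N)! ~ sqrt(2π·11N) · (11N/e)^(11N).
The exponential factors combine to (12N)^(12N) / (N^N · (11N)^(11N)) = 12^(12N)/11^(11N) = (12^12/11^11)^N = (8916100448256/285311670611)^N.
The square-root prefactors combine to sqrt(2π·12N) / (sqrt(2π N)·sqrt(2π·11N)) = sqrt(12 / (2π·11·N)) = sqrt(6/(11π·17n)).
Substituting N = 17n: C(204n, 17n) ~ (8916100448256/285311670611)^(17n) · sqrt(6/(11π·17n)).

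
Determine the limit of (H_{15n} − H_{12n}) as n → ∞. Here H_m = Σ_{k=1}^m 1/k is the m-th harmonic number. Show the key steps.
lim = ln(15/12) = ln(5/4)

Euler-Maclaurin gives H_m = ln m + γ + 1/(2m) + O(1/m^2). The γ and O(1/m) terms cancel in the difference:
  H_{15n} − H_{12n} = ln(15n) − ln(12n) + O(1/n) = ln(15/12) + O(1/n).
Hence the limit is ln(15/12) = ln(5/4).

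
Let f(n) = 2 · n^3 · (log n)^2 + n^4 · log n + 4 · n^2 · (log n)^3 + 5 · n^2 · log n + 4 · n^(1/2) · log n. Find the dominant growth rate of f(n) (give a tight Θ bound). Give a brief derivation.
f(n) ∈ Θ(n^4 · log n)

Compare the terms by growth order. For large n, n^a · (log n)^b dominates n^a' · (log n)^b' iff a > a', or (a = a' and b > b'). Ranking the 5 terms shows the dominant one is n^4 · log n. Hence f(n) ∈ Θ(n^4 · log n).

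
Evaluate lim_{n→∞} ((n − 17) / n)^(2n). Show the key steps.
lim = e^(−34)

Rewrite as (1 − 17/n)^(2n). By the standard limit (1 + x/n)^n → e^x, we have (1 − 17/n)^n → e^(−17), and raising to the 2nd power gives e^(−34).
More precisely, ln[(1 − 17/n)^(2n)] = 2n · ln(1 − 17/n) = 2n · (-17/n + O(1/n^2)) = -34 + O(1/n) → -34.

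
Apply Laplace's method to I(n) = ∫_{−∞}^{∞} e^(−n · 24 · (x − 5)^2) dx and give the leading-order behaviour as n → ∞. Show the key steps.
I(n) = sqrt(π/(24n))

Here φ(x) = 24 · (x − 5)^2 has its unique minimum at x* = 5 with φ(x*) = 0 and φ''(x*) = 48. Laplace's method gives
  I(n) ~ e^(−n φ(x*)) · sqrt(2π / (n · φ''(x*))) = sqrt(2π / (48n)) = sqrt(π/(24n)).
This is exact: substituting u = (x − 5)·sqrt(24n) gives I(n) = (1/sqrt(24n)) ∫_{−∞}^{∞} e^(−u^2) du = sqrt(π/(24n)).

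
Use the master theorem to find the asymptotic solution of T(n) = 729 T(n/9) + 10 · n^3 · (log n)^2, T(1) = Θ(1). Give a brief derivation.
T(n) = Θ(n^3 · (log n)^3)

Here log_9 729 = 3 and f(n) = 10 · n^3 · (log n)^2 = Θ(n^(log_9 729) · (log n)^2). This is the extended Case 2 of the master theorem (f matches the critical exponent up to log factors), giving T(n) = Θ(n^(log_9 729) · (log n)^(2+1)) = Θ(n^3 · (log n)^3).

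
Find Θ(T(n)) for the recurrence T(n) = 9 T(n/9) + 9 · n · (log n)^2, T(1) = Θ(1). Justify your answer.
T(n) = Θ(n · (log n)^3)

Here log_9 9 = 1 and f(n) = 9 · n · (log n)^2 = Θ(n^(log_9 9) · (log n)^2). This is the extended Case 2 of the master theorem (f matches the critical exponent up to log factors), giving T(n) = Θ(n^(log_9 9) · (log n)^(2+1)) = Θ(n · (log n)^3).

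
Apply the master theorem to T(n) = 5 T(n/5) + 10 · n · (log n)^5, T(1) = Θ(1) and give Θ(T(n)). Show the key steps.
T(n) = Θ(n · (log n)^6)

Here log_5 5 = 1 and f(n) = 10 · n · (log n)^5 = Θ(n^(log_5 5) · (log n)^5). This is the extended Case 2 of the master theorem (f matches the critical exponent up to log factors), giving T(n) = Θ(n^(log_5 5) · (log n)^(5+1)) = Θ(n · (log n)^6).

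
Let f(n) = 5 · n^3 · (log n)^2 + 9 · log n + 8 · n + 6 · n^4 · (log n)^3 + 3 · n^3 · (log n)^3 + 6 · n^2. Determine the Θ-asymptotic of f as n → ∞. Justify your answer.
f(n) ∈ Θ(n^4 · (log n)^3)

Compare the terms by growth order. For large n, n^a · (log n)^b dominates n^a' · (log n)^b' iff a > a', or (a = a' and b > b'). Ranking the 6 terms shows the dominant one is 6 · n^4 · (log n)^3. Hence f(n) ∈ Θ(n^4 · (log n)^3).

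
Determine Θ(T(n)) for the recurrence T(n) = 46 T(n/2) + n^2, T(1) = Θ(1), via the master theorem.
T(n) = Θ(n^(log_2 46))

Master theorem: compare f(n) = n^2 to n^(log_2 46) where log_2 46 ≈ 5.524. Since 2 < log_2 46, we have f(n) = O(n^(log_2 46 − ε)) for some ε > 0 — Case 1. Hence T(n) = Θ(n^(log_2 46)).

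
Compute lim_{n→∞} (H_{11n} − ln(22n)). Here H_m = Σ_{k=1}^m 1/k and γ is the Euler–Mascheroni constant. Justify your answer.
lim = −ln 2 + γ

By Euler-Maclaurin, H_m = ln m + γ + O(1/m). So
  H_{11n} − ln(22n) = ln(11n) + γ − ln(22n) + O(1/n)
                       = ln(11/22) + γ + O(1/n).
Hence the limit is ln(11/22) + γ (= −ln 2).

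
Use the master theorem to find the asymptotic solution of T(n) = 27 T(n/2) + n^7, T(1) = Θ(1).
T(n) = Θ(n^7)

log_2 27 ≈ 4.755. f(n) = n^7 dominates n^(log_2 27) since 7 > 4.755, and the regularity condition a·f(n/b) = 27·(n/2)^7 = (27/128)·n^7 ≤ c·f(n) holds with c = 27/128 ≈ 0.211 < 1. So this is Case 3: T(n) = Θ(f(n)) = Θ(n^7).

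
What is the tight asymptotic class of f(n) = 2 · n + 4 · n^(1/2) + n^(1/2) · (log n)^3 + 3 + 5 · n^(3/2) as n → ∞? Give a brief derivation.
f(n) ∈ Θ(n^(3/2))

Compare the terms by growth order. For large n, n^a · (log n)^b dominates n^a' · (log n)^b' iff a > a', or (a = a' and b > b'). Ranking the 5 terms shows the dominant one is 5 · n^(3/2). Hence f(n) ∈ Θ(n^(3/2)).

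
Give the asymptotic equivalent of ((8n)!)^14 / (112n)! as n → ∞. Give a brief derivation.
((8n)!)^14/(112n)! ~ ((2π·8n)^(13/2) / sqrt(14)) · 14^(−14·8n)  →  0

Write N = 8n. Stirling: N! ~ sqrt(2π N)(N/e)^N and (14N)! ~ sqrt(2π·14N)·(14N/e)^(14N).
  (N!)^14/(14N)! ~ (2π N)^(14/2) (N/e)^(14N) / [sqrt(2π·14N) (14N/e)^(14N)]
     = (2π N)^(14/2) / sqrt(2π·14N) · (N/(14N))^(14N)
     = (2π N)^((14−1)/2) / sqrt(14) · 14^(−14N).
Since 14^14 > 1, the factor 14^(−14N) decays exponentially, so the ratio → 0. Substituting N = 8n gives the stated form.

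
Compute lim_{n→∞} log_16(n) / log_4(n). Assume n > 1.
lim = ln(4) / ln(16) = log_16(4)

Change of base: log_16(n) = ln n / ln 16 and log_4(n) = ln n / ln 4. The ratio is (ln n / ln 16) · (ln 4 / ln n) = ln 4 / ln 16, a constant independent of n. So the limit is ln 4 / ln 16 = log_16(4).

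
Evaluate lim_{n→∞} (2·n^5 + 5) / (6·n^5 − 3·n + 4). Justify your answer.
lim = 2/6 = 1/3

For large n the leading n^5 terms dominate both numerator and denominator. Dividing top and bottom by n^5, every other term tends to 0, leaving 2/6 = 1/3.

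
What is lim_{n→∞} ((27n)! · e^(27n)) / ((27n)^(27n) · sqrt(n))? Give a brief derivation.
lim = sqrt(2π·27)

Stirling: (27n)! ~ sqrt(2π·27n) · (27n/e)^(27n). Hence
  (27n)! · e^(27n) / (27n)^(27n) ~ sqrt(2π·27n).
Dividing by sqrt(n): sqrt(2π·27n) / sqrt(n) = sqrt(2π·27) · n^((1−1)/2), so the limit is sqrt(2π·27).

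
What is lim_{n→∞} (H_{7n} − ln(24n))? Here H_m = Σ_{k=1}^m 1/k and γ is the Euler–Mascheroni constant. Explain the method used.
lim = ln(7/24) + γ

By Euler-Maclaurin, H_m = ln m + γ + O(1/m). So
  H_{7n} − ln(24n) = ln(7n) + γ − ln(24n) + O(1/n)
                       = ln(7/24) + γ + O(1/n).
Hence the limit is ln(7/24) + γ.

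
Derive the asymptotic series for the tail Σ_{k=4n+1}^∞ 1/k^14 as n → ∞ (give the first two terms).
Σ_{k>4n} 1/k^14 = 1/(13 · (4n)^13) − 1/(2 · (4n)^14) + O(1/(4n)^15)

Compare to the integral: ∫_{4n}^∞ x^(−14) dx = [−x^(−13)/13]_{4n}^∞ = 1/((14−1)·(4n)^13). The Euler-Maclaurin correction adds −f(4n)/2 = −1/(2·(4n)^14). Euler-Maclaurin then gives
  Σ_{k>4n} 1/k^14 = ∫_{4n}^∞ dx/x^14 − 1/(2·(4n)^14) + O(1/(4n)^15).
(Equivalently this is ζ(14) − Σ_{k≤4n} 1/k^14.)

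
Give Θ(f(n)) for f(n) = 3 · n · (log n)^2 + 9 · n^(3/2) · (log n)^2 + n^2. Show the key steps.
f(n) ∈ Θ(n^2)

Compare the terms by growth order. For large n, n^a · (log n)^b dominates n^a' · (log n)^b' iff a > a', or (a = a' and b > b'). Ranking the 3 terms shows the dominant one is n^2. Hence f(n) ∈ Θ(n^2).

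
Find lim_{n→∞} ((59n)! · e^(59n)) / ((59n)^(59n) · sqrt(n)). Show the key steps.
lim = sqrt(2π·59)

Stirling: (59n)! ~ sqrt(2π·59n) · (59n/e)^(59n). Hence
  (59n)! · e^(59n) / (59n)^(59n) ~ sqrt(2π·59n).
Dividing by sqrt(n): sqrt(2π·59n) / sqrt(n) = sqrt(2π·59) · n^((1−1)/2), so the limit is sqrt(2π·59).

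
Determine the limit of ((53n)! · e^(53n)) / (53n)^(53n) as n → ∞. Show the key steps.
lim = ∞

Stirling: (53n)! ~ sqrt(2π·53n) · (53n/e)^(53n). Hence
  (53n)! · e^(53n) / (53n)^(53n) ~ sqrt(2π·53n) = sqrt(2π·53) · sqrt(n) → ∞.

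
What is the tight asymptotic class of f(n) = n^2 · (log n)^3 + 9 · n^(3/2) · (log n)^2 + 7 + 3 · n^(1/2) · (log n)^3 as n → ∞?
f(n) ∈ Θ(n^2 · (log n)^3)

Compare the terms by growth order. For large n, n^a · (log n)^b dominates n^a' · (log n)^b' iff a > a', or (a = a' and b > b'). Ranking the 4 terms shows the dominant one is n^2 · (log n)^3. Hence f(n) ∈ Θ(n^2 · (log n)^3).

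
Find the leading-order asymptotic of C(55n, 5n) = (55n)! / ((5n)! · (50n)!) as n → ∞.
C(55n, 5n) ~ (285311670611/10000000000)^(5n) · sqrt(11/(20π·5n))

Write N = 5n. Apply Stirling to each factorial:
  (11N)! ~ sqrt(2π·11N) · (11N/e)^(11N),
  N! ~ sqrt(2π N) · (N/e)^N,
  (10N)! ~ sqrt(2π·10N) · (10N/e)^(10N).
The exponential factors combine to (11N)^(11N) / (N^N · (10N)^(10N)) = 11^(11N)/10^(10N) = (11^11/10^10)^N = (285311670611/10000000000)^N.
The square-root prefactors combine to sqrt(2π·11N) / (sqrt(2π N)·sqrt(2π·10N)) = sqrt(11 / (2π·10·N)) = sqrt(11/(20π·5n)).
Substituting N = 5n: C(55n, 5n) ~ (285311670611/10000000000)^(5n) · sqrt(11/(20π·5n)).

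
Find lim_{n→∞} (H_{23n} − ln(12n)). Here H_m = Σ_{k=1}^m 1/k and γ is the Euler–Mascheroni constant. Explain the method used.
lim = ln(23/12) + γ

By Euler-Maclaurin, H_m = ln m + γ + O(1/m). So
  H_{23n} − ln(12n) = ln(23n) + γ − ln(12n) + O(1/n)
                       = ln(23/12) + γ + O(1/n).
Hence the limit is ln(23/12) + γ.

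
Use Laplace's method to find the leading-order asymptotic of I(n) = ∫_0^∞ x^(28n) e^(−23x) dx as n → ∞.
I(n) ~ (sqrt(2π·28n) / 23) · (28n/(23e))^(28n)

Write the integrand as exp(28n ln x − 23x) and set f(x) = 28n ln x − 23x. Then f'(x) = 28n/x − 23 = 0 at x* = 28n/23, and f''(x*) = −28n/x*^2 = −23^2/(28n). Laplace's method (interior maximum) gives
  I(n) ~ e^(f(x*)) · sqrt(2π / |f''(x*)|)
        = exp(28n ln(28n/23) − 28n) · sqrt(2π · 28n / 23^2)
        = (28n/23)^(28n) e^(−28n) · sqrt(2π·28n) / 23
        = (sqrt(2π·28n) / 23) · (28n/(23e))^(28n).
This matches Γ(28n+1)/23^(28n+1) with Stirling applied to Γ.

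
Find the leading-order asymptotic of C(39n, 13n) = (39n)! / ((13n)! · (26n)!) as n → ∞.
C(39n, 13n) ~ (27/4)^(13n) · sqrt(3/(4π·13n))

Write N = 13n. Apply Stirling to each factorial:
  (3N)! ~ sqrt(2π·3N) · (3N/e)^(3N),
  N! ~ sqrt(2π N) · (N/e)^N,
  (2N)! ~ sqrt(2π·2N) · (2N/e)^(2N).
The exponential factors combine to (3N)^(3N) / (N^N · (2N)^(2N)) = 3^(3N)/2^(2N) = (3^3/2^2)^N = (27/4)^N.
The square-root prefactors combine to sqrt(2π·3N) / (sqrt(2π N)·sqrt(2π·2N)) = sqrt(3 / (2π·2·N)) = sqrt(3/(4π·13n)).
Substituting N = 13n: C(39n, 13n) ~ (27/4)^(13n) · sqrt(3/(4π·13n)).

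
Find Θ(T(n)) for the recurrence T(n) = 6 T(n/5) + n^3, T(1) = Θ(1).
T(n) = Θ(n^3)

log_5 6 ≈ 1.113. f(n) = n^3 dominates n^(log_5 6) since 3 > 1.113, and the regularity condition a·f(n/b) = 6·(n/5)^3 = (6/125)·n^3 ≤ c·f(n) holds with c = 6/125 ≈ 0.048 < 1. So this is Case 3: T(n) = Θ(f(n)) = Θ(n^3).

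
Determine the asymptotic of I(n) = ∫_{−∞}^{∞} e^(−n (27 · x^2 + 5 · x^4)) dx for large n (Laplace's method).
I(n) ~ sqrt(π/(27n))

φ(x) = 27 · x^2 + 5 · x^4 has its unique global minimum at x* = 0 (since φ'(x) = 54x + 20x^3 = 0 only at x = 0 for real x with both coefficients positive, and φ → ∞ as |x| → ∞). At x* = 0, φ(0) = 0 and φ''(0) = 54. Laplace's method then gives
  I(n) ~ sqrt(2π / (n · φ''(0))) · e^(−n φ(0)) = sqrt(2π / (54n)) = sqrt(π/(27n)).
The 5 · x^4 term contributes only at subleading order (an O(1/n) relative correction).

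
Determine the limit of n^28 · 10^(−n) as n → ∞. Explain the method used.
lim = 0

Exponentials with base > 1 dominate every fixed polynomial: for any fixed c, n^c / 10^n → 0 as n → ∞ (e.g. by the ratio test, or by writing 10^n = e^(n ln 10) and noting e^(n ln 10) / n^c → ∞). Hence n^28 · 10^(−n) = n^28 / 10^n → 0.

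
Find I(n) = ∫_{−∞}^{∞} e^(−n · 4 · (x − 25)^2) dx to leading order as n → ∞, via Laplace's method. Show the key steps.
I(n) = sqrt(π/(4n))

Here φ(x) = 4 · (x − 25)^2 has its unique minimum at x* = 25 with φ(x*) = 0 and φ''(x*) = 8. Laplace's method gives
  I(n) ~ e^(−n φ(x*)) · sqrt(2π / (n · φ''(x*))) = sqrt(2π / (8n)) = sqrt(π/(4n)).
This is exact: substituting u = (x − 25)·sqrt(4n) gives I(n) = (1/sqrt(4n)) ∫_{−∞}^{∞} e^(−u^2) du = sqrt(π/(4n)).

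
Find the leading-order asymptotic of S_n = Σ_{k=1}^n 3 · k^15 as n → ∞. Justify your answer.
S_n ~ 3 · n^16 / 16

By integral comparison (Euler-Maclaurin), Σ_{k=1}^n 3 · k^15 = 3 · ∫_0^n x^15 dx + O(n^15) = 3 · n^16/16 + O(n^15). (Equivalently, Faulhaber's formula gives the same leading term.)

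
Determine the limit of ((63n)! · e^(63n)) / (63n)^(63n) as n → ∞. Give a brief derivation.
lim = ∞

Stirling: (63n)! ~ sqrt(2π·63n) · (63n/e)^(63n). Hence
  (63n)! · e^(63n) / (63n)^(63n) ~ sqrt(2π·63n) = sqrt(2π·63) · sqrt(n) → ∞.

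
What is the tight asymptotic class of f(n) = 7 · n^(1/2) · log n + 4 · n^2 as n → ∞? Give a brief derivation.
f(n) ∈ Θ(n^2)

Compare the terms by growth order. For large n, n^a · (log n)^b dominates n^a' · (log n)^b' iff a > a', or (a = a' and b > b'). Ranking the 2 terms shows the dominant one is 4 · n^2. Hence f(n) ∈ Θ(n^2).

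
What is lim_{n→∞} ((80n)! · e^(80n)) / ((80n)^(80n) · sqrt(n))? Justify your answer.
lim = sqrt(2π·80)

Stirling: (80n)! ~ sqrt(2π·80n) · (80n/e)^(80n). Hence
  (80n)! · e^(80n) / (80n)^(80n) ~ sqrt(2π·80n).
Dividing by sqrt(n): sqrt(2π·80n) / sqrt(n) = sqrt(2π·80) · n^((1−1)/2), so the limit is sqrt(2π·80).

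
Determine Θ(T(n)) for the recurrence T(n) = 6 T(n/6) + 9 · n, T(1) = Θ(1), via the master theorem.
T(n) = Θ(n log n)

log_6 6 = 1, and f(n) = 9 · n = Θ(n^(log_6 6)). This is Case 2 of the master theorem: T(n) = Θ(f(n) · log n) = Θ(n log n).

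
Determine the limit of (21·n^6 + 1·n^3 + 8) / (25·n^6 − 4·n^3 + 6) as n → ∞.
lim = 21/25

For large n the leading n^6 terms dominate both numerator and denominator. Dividing top and bottom by n^6, every other term tends to 0, leaving 21/25.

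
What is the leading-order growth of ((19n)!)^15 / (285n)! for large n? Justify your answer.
((19n)!)^15/(285n)! ~ ((2π·19n)^(14/2) / sqrt(15)) · 15^(−15·19n)  →  0

Write N = 19n. Stirling: N! ~ sqrt(2π N)(N/e)^N and (15N)! ~ sqrt(2π·15N)·(15N/e)^(15N).
  (N!)^15/(15N)! ~ (2π N)^(15/2) (N/e)^(15N) / [sqrt(2π·15N) (15N/e)^(15N)]
     = (2π N)^(15/2) / sqrt(2π·15N) · (N/(15N))^(15N)
     = (2π N)^((15−1)/2) / sqrt(15) · 15^(−15N).
Since 15^15 > 1, the factor 15^(−15N) decays exponentially, so the ratio → 0. Substituting N = 19n gives the stated form.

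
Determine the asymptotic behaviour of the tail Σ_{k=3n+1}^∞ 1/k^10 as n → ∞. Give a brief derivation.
Σ_{k>3n} 1/k^10 ~ 1/(9 · (3n)^9)

Compare to the integral: ∫_{3n}^∞ x^(−10) dx = [−x^(−9)/9]_{3n}^∞ = 1/((10−1)·(3n)^9). Euler-Maclaurin then gives
  Σ_{k>3n} 1/k^10 = ∫_{3n}^∞ dx/x^10 − 1/(2·(3n)^10) + O(1/(3n)^11).
(Equivalently this is ζ(10) − Σ_{k≤3n} 1/k^10.)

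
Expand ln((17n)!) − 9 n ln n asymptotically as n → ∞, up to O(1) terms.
ln((17n)!) − 9 n ln n = 8 n ln n + 17(ln 17 − 1) n + (1/2) ln(2π·17n) + O(1/n)

Stirling: ln((17n)!) = 17n ln(17n) − 17n + (1/2) ln(2π·17n) + O(1/n).
Expand 17n ln(17n) = 17n (ln n + ln 17) = 17n ln n + 17n ln 17.
Subtract 9n ln n: leading term is (17 − 9) n ln n = 8 n ln n. The next term is 17n ln 17 − 17n = 17(ln 17 − 1) n. Then the (1/2) ln(2π·17n) correction.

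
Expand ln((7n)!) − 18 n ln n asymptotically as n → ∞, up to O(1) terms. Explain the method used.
ln((7n)!) − 18 n ln n = −11 n ln n + 7(ln 7 − 1) n + (1/2) ln(2π·7n) + O(1/n)

Stirling: ln((7n)!) = 7n ln(7n) − 7n + (1/2) ln(2π·7n) + O(1/n).
Expand 7n ln(7n) = 7n (ln n + ln 7) = 7n ln n + 7n ln 7.
Subtract 18n ln n: leading term is (7 − 18) n ln n = −11 n ln n. The next term is 7n ln 7 − 7n = 7(ln 7 − 1) n. Then the (1/2) ln(2π·7n) correction.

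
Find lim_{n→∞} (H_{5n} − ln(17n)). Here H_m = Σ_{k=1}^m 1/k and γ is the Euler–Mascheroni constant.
lim = ln(5/17) + γ

By Euler-Maclaurin, H_m = ln m + γ + O(1/m). So
  H_{5n} − ln(17n) = ln(5n) + γ − ln(17n) + O(1/n)
                       = ln(5/17) + γ + O(1/n).
Hence the limit is ln(5/17) + γ.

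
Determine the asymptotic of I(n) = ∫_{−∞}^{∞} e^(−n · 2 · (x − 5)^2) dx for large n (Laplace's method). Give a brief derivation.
I(n) = sqrt(π/(2n))

Here φ(x) = 2 · (x − 5)^2 has its unique minimum at x* = 5 with φ(x*) = 0 and φ''(x*) = 4. Laplace's method gives
  I(n) ~ e^(−n φ(x*)) · sqrt(2π / (n · φ''(x*))) = sqrt(2π / (4n)) = sqrt(π/(2n)).
This is exact: substituting u = (x − 5)·sqrt(2n) gives I(n) = (1/sqrt(2n)) ∫_{−∞}^{∞} e^(−u^2) du = sqrt(π/(2n)).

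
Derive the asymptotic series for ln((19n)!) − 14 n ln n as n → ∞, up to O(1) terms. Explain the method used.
ln((19n)!) − 14 n ln n = 5 n ln n + 19(ln 19 − 1) n + (1/2) ln(2π·19n) + O(1/n)

Stirling: ln((19n)!) = 19n ln(19n) − 19n + (1/2) ln(2π·19n) + O(1/n).
Expand 19n ln(19n) = 19n (ln n + ln 19) = 19n ln n + 19n ln 19.
Subtract 14n ln n: leading term is (19 − 14) n ln n = 5 n ln n. The next term is 19n ln 19 − 19n = 19(ln 19 − 1) n. Then the (1/2) ln(2π·19n) correction.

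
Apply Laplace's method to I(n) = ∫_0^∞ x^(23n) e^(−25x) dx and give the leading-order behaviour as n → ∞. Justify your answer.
I(n) ~ (sqrt(2π·23n) / 25) · (23n/(25e))^(23n)

Write the integrand as exp(23n ln x − 25x) and set f(x) = 23n ln x − 25x. Then f'(x) = 23n/x − 25 = 0 at x* = 23n/25, and f''(x*) = −23n/x*^2 = −25^2/(23n). Laplace's method (interior maximum) gives
  I(n) ~ e^(f(x*)) · sqrt(2π / |f''(x*)|)
        = exp(23n ln(23n/25) − 23n) · sqrt(2π · 23n / 25^2)
        = (23n/25)^(23n) e^(−23n) · sqrt(2π·23n) / 25
        = (sqrt(2π·23n) / 25) · (23n/(25e))^(23n).
This matches Γ(23n+1)/25^(23n+1) with Stirling applied to Γ.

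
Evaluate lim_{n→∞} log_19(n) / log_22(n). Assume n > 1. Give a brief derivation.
lim = ln(22) / ln(19) = log_19(22)

Change of base: log_19(n) = ln n / ln 19 and log_22(n) = ln n / ln 22. The ratio is (ln n / ln 19) · (ln 22 / ln n) = ln 22 / ln 19, a constant independent of n. So the limit is ln 22 / ln 19 = log_19(22).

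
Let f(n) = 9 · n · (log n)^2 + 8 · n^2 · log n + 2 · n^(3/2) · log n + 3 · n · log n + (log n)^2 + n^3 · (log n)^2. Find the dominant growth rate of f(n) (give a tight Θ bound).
f(n) ∈ Θ(n^3 · (log n)^2)

Compare the terms by growth order. For large n, n^a · (log n)^b dominates n^a' · (log n)^b' iff a > a', or (a = a' and b > b'). Ranking the 6 terms shows the dominant one is n^3 · (log n)^2. Hence f(n) ∈ Θ(n^3 · (log n)^2).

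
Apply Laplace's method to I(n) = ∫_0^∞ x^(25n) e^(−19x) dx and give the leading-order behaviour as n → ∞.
I(n) ~ (sqrt(2π·25n) / 19) · (25n/(19e))^(25n)

Write the integrand as exp(25n ln x − 19x) and set f(x) = 25n ln x − 19x. Then f'(x) = 25n/x − 19 = 0 at x* = 25n/19, and f''(x*) = −25n/x*^2 = −19^2/(25n). Laplace's method (interior maximum) gives
  I(n) ~ e^(f(x*)) · sqrt(2π / |f''(x*)|)
        = exp(25n ln(25n/19) − 25n) · sqrt(2π · 25n / 19^2)
        = (25n/19)^(25n) e^(−25n) · sqrt(2π·25n) / 19
        = (sqrt(2π·25n) / 19) · (25n/(19e))^(25n).
This matches Γ(25n+1)/19^(25n+1) with Stirling applied to Γ.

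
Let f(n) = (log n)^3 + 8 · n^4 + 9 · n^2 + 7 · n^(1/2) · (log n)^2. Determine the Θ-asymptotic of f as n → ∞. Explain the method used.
f(n) ∈ Θ(n^4)

Compare the terms by growth order. For large n, n^a · (log n)^b dominates n^a' · (log n)^b' iff a > a', or (a = a' and b > b'). Ranking the 4 terms shows the dominant one is 8 · n^4. Hence f(n) ∈ Θ(n^4).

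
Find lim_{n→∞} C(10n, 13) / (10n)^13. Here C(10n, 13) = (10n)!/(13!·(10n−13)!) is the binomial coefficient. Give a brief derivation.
lim = 1/13! = 1/6227020800

With N = 10n → ∞: C(N, 13) / N^13 = [N(N−1)…(N−12)] / (13! · N^13) = (1/13!) · 1 · (1 − 1/(10n)) · … · (1 − 12/(10n)). Each factor → 1 as N → ∞, so the limit is 1/13! = 1/6227020800.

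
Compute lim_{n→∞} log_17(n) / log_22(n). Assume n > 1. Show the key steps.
lim = ln(22) / ln(17) = log_17(22)

Change of base: log_17(n) = ln n / ln 17 and log_22(n) = ln n / ln 22. The ratio is (ln n / ln 17) · (ln 22 / ln n) = ln 22 / ln 17, a constant independent of n. So the limit is ln 22 / ln 17 = log_17(22).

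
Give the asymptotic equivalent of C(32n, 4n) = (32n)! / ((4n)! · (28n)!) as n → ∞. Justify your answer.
C(32n, 4n) ~ (16777216/823543)^(4n) · sqrt(4/(7π·4n))

Write N = 4n. Apply Stirling to each factorial:
  (8N)! ~ sqrt(2π·8N) · (8N/e)^(8N),
  N! ~ sqrt(2π N) · (N/e)^N,
  (7N)! ~ sqrt(2π·7N) · (7N/e)^(7N).
The exponential factors combine to (8N)^(8N) / (N^N · (7N)^(7N)) = 8^(8N)/7^(7N) = (8^8/7^7)^N = (16777216/823543)^N.
The square-root prefactors combine to sqrt(2π·8N) / (sqrt(2π N)·sqrt(2π·7N)) = sqrt(8 / (2π·7·N)) = sqrt(4/(7π·4n)).
Substituting N = 4n: C(32n, 4n) ~ (16777216/823543)^(4n) · sqrt(4/(7π·4n)).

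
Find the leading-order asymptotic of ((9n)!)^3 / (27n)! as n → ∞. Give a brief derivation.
((9n)!)^3/(27n)! ~ ((2π·9n)^(2/2) / sqrt(3)) · 3^(−3·9n)  →  0

Write N = 9n. Stirling: N! ~ sqrt(2π N)(N/e)^N and (3N)! ~ sqrt(2π·3N)·(3N/e)^(3N).
  (N!)^3/(3N)! ~ (2π N)^(3/2) (N/e)^(3N) / [sqrt(2π·3N) (3N/e)^(3N)]
     = (2π N)^(3/2) / sqrt(2π·3N) · (N/(3N))^(3N)
     = (2π N)^((3−1)/2) / sqrt(3) · 3^(−3N).
Since 3^3 > 1, the factor 3^(−3N) decays exponentially, so the ratio → 0. Substituting N = 9n gives the stated form.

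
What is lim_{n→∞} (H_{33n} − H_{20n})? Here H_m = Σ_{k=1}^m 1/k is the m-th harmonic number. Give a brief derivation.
lim = ln(33/20)

Euler-Maclaurin gives H_m = ln m + γ + 1/(2m) + O(1/m^2). The γ and O(1/m) terms cancel in the difference:
  H_{33n} − H_{20n} = ln(33n) − ln(20n) + O(1/n) = ln(33/20) + O(1/n).
Hence the limit is ln(33/20).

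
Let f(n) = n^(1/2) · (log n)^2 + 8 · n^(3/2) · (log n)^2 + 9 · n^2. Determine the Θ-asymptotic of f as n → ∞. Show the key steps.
f(n) ∈ Θ(n^2)

Compare the terms by growth order. For large n, n^a · (log n)^b dominates n^a' · (log n)^b' iff a > a', or (a = a' and b > b'). Ranking the 3 terms shows the dominant one is 9 · n^2. Hence f(n) ∈ Θ(n^2).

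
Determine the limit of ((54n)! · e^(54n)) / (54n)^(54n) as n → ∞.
lim = ∞

Stirling: (54n)! ~ sqrt(2π·54n) · (54n/e)^(54n). Hence
  (54n)! · e^(54n) / (54n)^(54n) ~ sqrt(2π·54n) = sqrt(2π·54) · sqrt(n) → ∞.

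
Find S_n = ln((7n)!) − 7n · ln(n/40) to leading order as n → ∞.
S_n ~ 7n · (ln 280 − 1) + O(ln n)

Stirling: ln((7n)!) = 7n ln(7n) − 7n + O(ln n).
  S_n = 7n ln(7n) − 7n − 7n ln(n/40) + O(ln n)
      = 7n ln(7n) − 7n ln n + 7n ln 40 − 7n + O(ln n)
      = 7n ln 7 + 7n ln 40 − 7n + O(ln n)
      = 7n (ln 280 − 1) + O(ln n).
Numerically ln(280) − 1 ≈ 4.6348.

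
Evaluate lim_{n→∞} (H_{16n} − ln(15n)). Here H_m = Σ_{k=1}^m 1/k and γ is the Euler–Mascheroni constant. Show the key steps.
lim = ln(16/15) + γ

By Euler-Maclaurin, H_m = ln m + γ + O(1/m). So
  H_{16n} − ln(15n) = ln(16n) + γ − ln(15n) + O(1/n)
                       = ln(16/15) + γ + O(1/n).
Hence the limit is ln(16/15) + γ.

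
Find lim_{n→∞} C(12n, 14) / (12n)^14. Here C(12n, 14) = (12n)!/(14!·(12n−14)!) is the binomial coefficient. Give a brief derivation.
lim = 1/14! = 1/87178291200

With N = 12n → ∞: C(N, 14) / N^14 = [N(N−1)…(N−13)] / (14! · N^14) = (1/14!) · 1 · (1 − 1/(12n)) · … · (1 − 13/(12n)). Each factor → 1 as N → ∞, so the limit is 1/14! = 1/87178291200.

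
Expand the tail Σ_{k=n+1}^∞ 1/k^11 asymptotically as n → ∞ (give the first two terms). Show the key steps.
Σ_{k>n} 1/k^11 = 1/(10 · n^10) − 1/(2 · n^11) + O(1/n^12)

Compare to the integral: ∫_{n}^∞ x^(−11) dx = [−x^(−10)/10]_{n}^∞ = 1/((11−1)·n^10). The Euler-Maclaurin correction adds −f(n)/2 = −1/(2·n^11). Euler-Maclaurin then gives
  Σ_{k>n} 1/k^11 = ∫_{n}^∞ dx/x^11 − 1/(2·n^11) + O(1/n^12).
(Equivalently this is ζ(11) − Σ_{k≤n} 1/k^11.)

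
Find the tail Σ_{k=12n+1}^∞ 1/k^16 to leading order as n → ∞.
Σ_{k>12n} 1/k^16 ~ 1/(15 · (12n)^15)

Compare to the integral: ∫_{12n}^∞ x^(−16) dx = [−x^(−15)/15]_{12n}^∞ = 1/((16−1)·(12n)^15). Euler-Maclaurin then gives
  Σ_{k>12n} 1/k^16 = ∫_{12n}^∞ dx/x^16 − 1/(2·(12n)^16) + O(1/(12n)^17).
(Equivalently this is ζ(16) − Σ_{k≤12n} 1/k^16.)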